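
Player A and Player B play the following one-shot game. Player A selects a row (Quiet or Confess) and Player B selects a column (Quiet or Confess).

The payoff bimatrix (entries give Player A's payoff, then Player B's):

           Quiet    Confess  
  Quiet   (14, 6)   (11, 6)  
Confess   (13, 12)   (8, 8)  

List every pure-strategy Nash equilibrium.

(Quiet, Quiet): Player A gets 14 ≥ 13 from Confess, and Player B gets 6 ≥ 6 from Confess — Nash equilibrium.
(Quiet, Confess): Player A gets 11 ≥ 8 from Confess, and Player B gets 6 ≥ 6 from Quiet — Nash equilibrium.
(Confess, Quiet): Player A prefers Quiet (14 > 13) — not an equilibrium.
(Confess, Confess): Player A prefers Quiet (11 > 8); Player B prefers Quiet (12 > 8) — not an equilibrium.

(Quiet, Quiet) and (Quiet, Confess)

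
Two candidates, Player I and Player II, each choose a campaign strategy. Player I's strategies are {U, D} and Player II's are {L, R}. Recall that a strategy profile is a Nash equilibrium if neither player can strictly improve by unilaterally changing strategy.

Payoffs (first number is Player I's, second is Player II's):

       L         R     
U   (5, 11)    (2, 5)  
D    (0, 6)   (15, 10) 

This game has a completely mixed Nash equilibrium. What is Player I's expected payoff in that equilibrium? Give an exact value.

25/6

First find y, the probability Player II plays L, from Player I's indifference between U and D: 5y + 2(1−y) = 15(1−y), giving y = 13/18.
Since Player I is indifferent in equilibrium, Player I's expected payoff equals the payoff from either row against (13/18, 5/18). Using U: 5(13/18) + 2(5/18) = 25/6.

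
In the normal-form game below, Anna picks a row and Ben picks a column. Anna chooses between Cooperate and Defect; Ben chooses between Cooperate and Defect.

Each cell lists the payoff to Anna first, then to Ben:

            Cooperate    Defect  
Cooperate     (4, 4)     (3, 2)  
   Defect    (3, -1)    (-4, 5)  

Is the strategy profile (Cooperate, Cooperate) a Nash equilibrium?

Yes

At (Cooperate, Cooperate), Anna earns 4; switching to Defect would give 3, so Anna has no profitable deviation.
Ben earns 4; switching to Defect would give 2, so Ben has no profitable deviation.
Neither player can gain by a unilateral deviation, so this profile is a Nash equilibrium.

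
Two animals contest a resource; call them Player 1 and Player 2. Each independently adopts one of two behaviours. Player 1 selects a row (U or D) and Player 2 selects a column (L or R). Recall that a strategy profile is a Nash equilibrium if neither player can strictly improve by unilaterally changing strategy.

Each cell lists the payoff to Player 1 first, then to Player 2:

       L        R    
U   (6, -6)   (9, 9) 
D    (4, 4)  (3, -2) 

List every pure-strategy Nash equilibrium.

(U, R)

(U, L): Player 2 prefers R (9 > -6) — not an equilibrium.
(U, R): Player 1 gets 9 ≥ 3 from D, and Player 2 gets 9 ≥ -6 from L — Nash equilibrium.
(D, L): Player 1 prefers U (6 > 4) — not an equilibrium.
(D, R): Player 1 prefers U (9 > 3); Player 2 prefers L (4 > -2) — not an equilibrium.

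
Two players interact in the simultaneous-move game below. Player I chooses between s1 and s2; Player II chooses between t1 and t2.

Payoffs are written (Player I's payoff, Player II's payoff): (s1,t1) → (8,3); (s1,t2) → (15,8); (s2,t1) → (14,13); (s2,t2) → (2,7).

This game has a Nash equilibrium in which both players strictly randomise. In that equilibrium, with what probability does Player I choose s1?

Let x be the probability that Player I plays s1. In a completely mixed equilibrium, Player II must be indifferent between t1 and t2.
Player II's expected payoff from t1 is 3x + 13(1−x); from t2 it is 8x + 7(1−x).
Setting these equal: −10x + 13 = x + 7, so x = 6/11.

6/11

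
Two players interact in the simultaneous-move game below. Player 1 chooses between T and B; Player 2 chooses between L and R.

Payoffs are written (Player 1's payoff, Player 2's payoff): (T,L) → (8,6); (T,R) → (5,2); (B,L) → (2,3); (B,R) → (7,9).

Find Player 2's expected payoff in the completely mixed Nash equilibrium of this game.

24/5

First find x, the probability Player 1 plays T, from Player 2's indifference between L and R: 6x + 3(1−x) = 2x + 9(1−x), giving x = 3/5.
Since Player 2 is indifferent in equilibrium, Player 2's expected payoff equals the payoff from either column against (3/5, 2/5). Using L: 6(3/5) + 3(2/5) = 24/5.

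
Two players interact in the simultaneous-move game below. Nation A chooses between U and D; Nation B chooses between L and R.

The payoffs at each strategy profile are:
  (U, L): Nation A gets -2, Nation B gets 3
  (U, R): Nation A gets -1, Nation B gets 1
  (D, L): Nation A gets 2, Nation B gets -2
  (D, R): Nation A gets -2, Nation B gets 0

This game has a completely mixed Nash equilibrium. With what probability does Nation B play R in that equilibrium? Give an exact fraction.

4/5

Let y be the probability that Nation B plays L. In a completely mixed equilibrium, Nation A must be indifferent between U and D.
Nation A's expected payoff from U is −2y − (1−y); from D it is 2y − 2(1−y).
Setting these equal: −y − 1 = 4y − 2, so y = 1/5.
Therefore Nation B plays R with probability 1 − 1/5 = 4/5.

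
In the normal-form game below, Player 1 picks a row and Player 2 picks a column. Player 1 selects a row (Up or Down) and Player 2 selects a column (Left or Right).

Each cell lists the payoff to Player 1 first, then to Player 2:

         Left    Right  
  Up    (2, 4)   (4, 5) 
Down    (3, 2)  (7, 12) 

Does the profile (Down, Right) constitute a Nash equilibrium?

Yes

At (Down, Right), Player 1 earns 7; switching to Up would give 4, so Player 1 has no profitable deviation.
Player 2 earns 12; switching to Left would give 2, so Player 2 has no profitable deviation.
Neither player can gain by a unilateral deviation, so this profile is a Nash equilibrium.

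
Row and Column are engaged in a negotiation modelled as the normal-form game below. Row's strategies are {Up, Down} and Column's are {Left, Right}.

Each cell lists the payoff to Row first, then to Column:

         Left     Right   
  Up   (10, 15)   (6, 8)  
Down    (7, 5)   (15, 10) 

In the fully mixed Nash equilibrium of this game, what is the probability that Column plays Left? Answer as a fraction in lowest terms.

Let q be the probability that Column plays Left. In a completely mixed equilibrium, Row must be indifferent between Up and Down.
Row's expected payoff from Up is 10q + 6(1−q); from Down it is 7q + 15(1−q).
Setting these equal: 4q + 6 = −8q + 15, so q = 3/4.

3/4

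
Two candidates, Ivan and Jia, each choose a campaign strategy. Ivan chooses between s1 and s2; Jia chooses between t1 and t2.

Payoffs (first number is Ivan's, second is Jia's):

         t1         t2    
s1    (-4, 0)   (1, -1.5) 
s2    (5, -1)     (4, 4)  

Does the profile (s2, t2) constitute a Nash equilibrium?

At (s2, t2), Ivan earns 4; switching to s1 would give 1, so Ivan has no profitable deviation.
Jia earns 4; switching to t1 would give -1, so Jia has no profitable deviation.
Neither player can gain by a unilateral deviation, so this profile is a Nash equilibrium.

Yes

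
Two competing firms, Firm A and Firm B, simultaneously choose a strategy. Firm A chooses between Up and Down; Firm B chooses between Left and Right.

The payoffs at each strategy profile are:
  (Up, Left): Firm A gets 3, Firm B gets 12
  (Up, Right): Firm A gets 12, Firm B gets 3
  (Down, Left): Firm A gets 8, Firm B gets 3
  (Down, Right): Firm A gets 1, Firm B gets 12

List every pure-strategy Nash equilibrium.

(Up, Left): Firm A prefers Down (8 > 3) — not an equilibrium.
(Up, Right): Firm B prefers Left (12 > 3) — not an equilibrium.
(Down, Left): Firm B prefers Right (12 > 3) — not an equilibrium.
(Down, Right): Firm A prefers Up (12 > 1) — not an equilibrium.

none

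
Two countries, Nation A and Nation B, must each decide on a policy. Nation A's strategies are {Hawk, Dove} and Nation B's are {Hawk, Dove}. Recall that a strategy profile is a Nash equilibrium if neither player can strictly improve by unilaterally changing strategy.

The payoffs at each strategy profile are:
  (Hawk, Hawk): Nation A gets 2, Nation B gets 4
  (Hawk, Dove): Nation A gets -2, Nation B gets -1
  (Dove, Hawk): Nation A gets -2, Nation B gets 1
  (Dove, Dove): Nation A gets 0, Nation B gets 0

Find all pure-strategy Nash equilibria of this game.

(Hawk, Hawk)

(Hawk, Hawk): Nation A gets 2 ≥ -2 from Dove, and Nation B gets 4 ≥ -1 from Dove — Nash equilibrium.
(Hawk, Dove): Nation A prefers Dove (0 > -2); Nation B prefers Hawk (4 > -1) — not an equilibrium.
(Dove, Hawk): Nation A prefers Hawk (2 > -2) — not an equilibrium.
(Dove, Dove): Nation B prefers Hawk (1 > 0) — not an equilibrium.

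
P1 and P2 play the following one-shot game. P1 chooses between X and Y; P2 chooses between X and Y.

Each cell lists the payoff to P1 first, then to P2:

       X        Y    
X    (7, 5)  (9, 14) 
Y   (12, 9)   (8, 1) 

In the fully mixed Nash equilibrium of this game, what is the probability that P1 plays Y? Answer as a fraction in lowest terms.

9/17

Let r be the probability that P1 plays X. In a completely mixed equilibrium, P2 must be indifferent between X and Y.
P2's expected payoff from X is 5r + 9(1−r); from Y it is 14r + (1−r).
Setting these equal: −4r + 9 = 13r + 1, so r = 8/17.
Therefore P1 plays Y with probability 1 − 8/17 = 9/17.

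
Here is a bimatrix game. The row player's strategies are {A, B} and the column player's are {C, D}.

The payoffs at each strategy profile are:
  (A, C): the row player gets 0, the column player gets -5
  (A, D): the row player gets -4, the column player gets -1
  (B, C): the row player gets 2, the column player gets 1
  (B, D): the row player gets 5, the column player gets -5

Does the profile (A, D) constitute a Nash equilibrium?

No

At (A, D), the row player earns -4; switching to B would give 5, so the row player would deviate.
The column player earns -1; switching to C would give -5, so the column player has no profitable deviation.
Since at least one player can profitably deviate, this is not a Nash equilibrium.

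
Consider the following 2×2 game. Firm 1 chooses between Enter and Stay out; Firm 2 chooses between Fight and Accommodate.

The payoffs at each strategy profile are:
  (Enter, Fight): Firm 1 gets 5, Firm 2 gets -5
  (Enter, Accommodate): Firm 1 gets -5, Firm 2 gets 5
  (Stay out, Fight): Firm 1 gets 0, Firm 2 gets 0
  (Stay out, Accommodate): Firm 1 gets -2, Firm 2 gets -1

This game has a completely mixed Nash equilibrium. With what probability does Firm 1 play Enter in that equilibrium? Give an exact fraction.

1/11

Let p be the probability that Firm 1 plays Enter. In a completely mixed equilibrium, Firm 2 must be indifferent between Fight and Accommodate.
Firm 2's expected payoff from Fight is −5p; from Accommodate it is 5p − (1−p).
Setting these equal: −5p = 6p − 1, so p = 1/11.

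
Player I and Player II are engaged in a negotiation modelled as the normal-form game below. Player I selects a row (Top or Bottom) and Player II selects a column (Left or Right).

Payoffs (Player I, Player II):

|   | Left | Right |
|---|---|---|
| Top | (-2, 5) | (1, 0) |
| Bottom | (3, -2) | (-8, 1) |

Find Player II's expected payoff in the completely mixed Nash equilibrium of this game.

First find p, the probability Player I plays Top, from Player II's indifference between Left and Right: 5p − 2(1−p) = (1−p), giving p = 3/8.
Since Player II is indifferent in equilibrium, Player II's expected payoff equals the payoff from either column against (3/8, 5/8). Using Left: 5(3/8) − 2(5/8) = 5/8.

5/8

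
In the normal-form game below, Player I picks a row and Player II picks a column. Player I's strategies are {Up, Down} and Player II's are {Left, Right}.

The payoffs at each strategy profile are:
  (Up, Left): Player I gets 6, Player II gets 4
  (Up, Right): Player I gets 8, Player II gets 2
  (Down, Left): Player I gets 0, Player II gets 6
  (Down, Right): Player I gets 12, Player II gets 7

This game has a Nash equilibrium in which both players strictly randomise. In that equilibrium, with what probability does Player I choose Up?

Let p be the probability that Player I plays Up. In a completely mixed equilibrium, Player II must be indifferent between Left and Right.
Player II's expected payoff from Left is 4p + 6(1−p); from Right it is 2p + 7(1−p).
Setting these equal: −2p + 6 = −5p + 7, so p = 1/3.

1/3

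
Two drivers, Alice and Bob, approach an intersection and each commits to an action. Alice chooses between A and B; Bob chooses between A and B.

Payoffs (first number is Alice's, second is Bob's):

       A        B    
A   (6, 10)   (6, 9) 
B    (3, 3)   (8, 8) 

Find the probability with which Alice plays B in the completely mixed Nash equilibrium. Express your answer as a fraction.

1/6

Let r be the probability that Alice plays A. In a completely mixed equilibrium, Bob must be indifferent between A and B.
Bob's expected payoff from A is 10r + 3(1−r); from B it is 9r + 8(1−r).
Setting these equal: 7r + 3 = r + 8, so r = 5/6.
Therefore Alice plays B with probability 1 − 5/6 = 1/6.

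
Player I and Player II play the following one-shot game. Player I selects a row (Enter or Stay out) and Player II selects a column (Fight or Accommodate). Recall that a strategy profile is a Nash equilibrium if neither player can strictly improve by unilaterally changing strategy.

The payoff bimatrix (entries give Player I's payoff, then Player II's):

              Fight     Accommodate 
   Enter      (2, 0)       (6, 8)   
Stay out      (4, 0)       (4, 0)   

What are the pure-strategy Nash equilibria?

(Enter, Fight): Player I prefers Stay out (4 > 2); Player II prefers Accommodate (8 > 0) — not an equilibrium.
(Enter, Accommodate): Player I gets 6 ≥ 4 from Stay out, and Player II gets 8 ≥ 0 from Fight — Nash equilibrium.
(Stay out, Fight): Player I gets 4 ≥ 2 from Enter, and Player II gets 0 ≥ 0 from Accommodate — Nash equilibrium.
(Stay out, Accommodate): Player I prefers Enter (6 > 4) — not an equilibrium.

(Enter, Accommodate) and (Stay out, Fight)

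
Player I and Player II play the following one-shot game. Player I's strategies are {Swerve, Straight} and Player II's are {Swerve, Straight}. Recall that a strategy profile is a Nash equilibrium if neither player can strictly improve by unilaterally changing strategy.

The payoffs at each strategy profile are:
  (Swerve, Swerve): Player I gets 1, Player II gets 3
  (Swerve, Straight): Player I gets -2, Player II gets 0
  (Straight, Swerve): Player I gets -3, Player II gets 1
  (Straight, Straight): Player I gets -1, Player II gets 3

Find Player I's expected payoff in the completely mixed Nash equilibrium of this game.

First find q, the probability Player II plays Swerve, from Player I's indifference between Swerve and Straight: q − 2(1−q) = −3q − (1−q), giving q = 1/5.
Since Player I is indifferent in equilibrium, Player I's expected payoff equals the payoff from either row against (1/5, 4/5). Using Swerve: (1/5) − 2(4/5) = -7/5.

-7/5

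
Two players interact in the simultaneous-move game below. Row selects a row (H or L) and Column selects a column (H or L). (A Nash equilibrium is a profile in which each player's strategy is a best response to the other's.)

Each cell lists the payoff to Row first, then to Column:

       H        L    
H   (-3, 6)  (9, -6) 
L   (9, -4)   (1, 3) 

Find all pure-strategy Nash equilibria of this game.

none

(H, H): Row prefers L (9 > -3) — not an equilibrium.
(H, L): Column prefers H (6 > -6) — not an equilibrium.
(L, H): Column prefers L (3 > -4) — not an equilibrium.
(L, L): Row prefers H (9 > 1) — not an equilibrium.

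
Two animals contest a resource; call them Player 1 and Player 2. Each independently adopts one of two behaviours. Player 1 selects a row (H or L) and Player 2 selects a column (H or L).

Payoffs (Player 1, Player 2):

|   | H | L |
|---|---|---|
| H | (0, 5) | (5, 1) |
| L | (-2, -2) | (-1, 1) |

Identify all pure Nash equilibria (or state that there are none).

(H, H)

(H, H): Player 1 gets 0 ≥ -2 from L, and Player 2 gets 5 ≥ 1 from L — Nash equilibrium.
(H, L): Player 2 prefers H (5 > 1) — not an equilibrium.
(L, H): Player 1 prefers H (0 > -2); Player 2 prefers L (1 > -2) — not an equilibrium.
(L, L): Player 1 prefers H (5 > -1) — not an equilibrium.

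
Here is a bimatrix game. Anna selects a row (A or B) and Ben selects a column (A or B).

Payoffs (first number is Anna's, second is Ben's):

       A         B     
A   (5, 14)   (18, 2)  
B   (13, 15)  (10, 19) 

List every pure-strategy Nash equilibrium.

(A, A): Anna prefers B (13 > 5) — not an equilibrium.
(A, B): Ben prefers A (14 > 2) — not an equilibrium.
(B, A): Ben prefers B (19 > 15) — not an equilibrium.
(B, B): Anna prefers A (18 > 10) — not an equilibrium.

none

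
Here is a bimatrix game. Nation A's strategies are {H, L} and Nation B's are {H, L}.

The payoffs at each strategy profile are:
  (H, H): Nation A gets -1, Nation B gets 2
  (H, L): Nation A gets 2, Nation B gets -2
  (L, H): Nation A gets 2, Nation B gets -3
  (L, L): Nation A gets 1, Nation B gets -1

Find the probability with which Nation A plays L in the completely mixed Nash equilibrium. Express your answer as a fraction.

Let r be the probability that Nation A plays H. In a completely mixed equilibrium, Nation B must be indifferent between H and L.
Nation B's expected payoff from H is 2r − 3(1−r); from L it is −2r − (1−r).
Setting these equal: 5r − 3 = −r − 1, so r = 1/3.
Therefore Nation A plays L with probability 1 − 1/3 = 2/3.

2/3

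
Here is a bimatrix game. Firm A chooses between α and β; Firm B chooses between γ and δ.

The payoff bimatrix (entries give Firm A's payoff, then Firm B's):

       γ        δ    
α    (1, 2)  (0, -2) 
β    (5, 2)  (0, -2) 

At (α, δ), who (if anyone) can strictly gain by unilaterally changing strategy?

Firm B

Firm A at (α, δ) earns 0; deviating to β yields 0 — not better.
Firm B earns -2; deviating to γ yields 2 — a strict improvement.
Only Firm B has a strictly profitable deviation.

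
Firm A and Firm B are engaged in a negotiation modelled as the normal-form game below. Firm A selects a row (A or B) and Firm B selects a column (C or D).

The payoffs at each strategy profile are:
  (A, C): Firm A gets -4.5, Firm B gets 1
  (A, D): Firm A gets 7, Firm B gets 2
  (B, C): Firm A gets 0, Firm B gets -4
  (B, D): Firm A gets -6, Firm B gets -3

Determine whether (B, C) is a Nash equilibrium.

No

At (B, C), Firm A earns 0; switching to A would give -4.5, so Firm A has no profitable deviation.
Firm B earns -4; switching to D would give -3, so Firm B would deviate.
Since at least one player can profitably deviate, this is not a Nash equilibrium.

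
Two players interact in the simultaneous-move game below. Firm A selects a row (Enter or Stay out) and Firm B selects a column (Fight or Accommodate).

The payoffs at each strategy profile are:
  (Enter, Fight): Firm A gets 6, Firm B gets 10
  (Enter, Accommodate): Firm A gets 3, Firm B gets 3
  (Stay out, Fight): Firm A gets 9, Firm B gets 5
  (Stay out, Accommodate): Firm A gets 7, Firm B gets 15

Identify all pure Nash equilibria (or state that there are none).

(Enter, Fight): Firm A prefers Stay out (9 > 6) — not an equilibrium.
(Enter, Accommodate): Firm A prefers Stay out (7 > 3); Firm B prefers Fight (10 > 3) — not an equilibrium.
(Stay out, Fight): Firm B prefers Accommodate (15 > 5) — not an equilibrium.
(Stay out, Accommodate): Firm A gets 7 ≥ 3 from Enter, and Firm B gets 15 ≥ 5 from Fight — Nash equilibrium.

(Stay out, Accommodate)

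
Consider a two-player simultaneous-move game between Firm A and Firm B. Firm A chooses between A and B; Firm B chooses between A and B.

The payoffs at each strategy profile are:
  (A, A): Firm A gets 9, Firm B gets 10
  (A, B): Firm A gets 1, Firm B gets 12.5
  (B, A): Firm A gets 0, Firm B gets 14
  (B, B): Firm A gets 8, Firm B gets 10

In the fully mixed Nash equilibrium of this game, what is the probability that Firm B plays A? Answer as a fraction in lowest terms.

Let y be the probability that Firm B plays A. In a completely mixed equilibrium, Firm A must be indifferent between A and B.
Firm A's expected payoff from A is 9y + (1−y); from B it is 8(1−y).
Setting these equal: 8y + 1 = −8y + 8, so y = 7/16.

7/16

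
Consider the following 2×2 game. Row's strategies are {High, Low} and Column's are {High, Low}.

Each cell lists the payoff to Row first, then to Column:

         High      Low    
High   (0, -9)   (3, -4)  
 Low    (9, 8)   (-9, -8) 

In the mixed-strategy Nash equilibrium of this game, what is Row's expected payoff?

First find q, the probability Column plays High, from Row's indifference between High and Low: 3(1−q) = 9q − 9(1−q), giving q = 4/7.
Since Row is indifferent in equilibrium, Row's expected payoff equals the payoff from either row against (4/7, 3/7). Using High: 3(3/7) = 9/7.

9/7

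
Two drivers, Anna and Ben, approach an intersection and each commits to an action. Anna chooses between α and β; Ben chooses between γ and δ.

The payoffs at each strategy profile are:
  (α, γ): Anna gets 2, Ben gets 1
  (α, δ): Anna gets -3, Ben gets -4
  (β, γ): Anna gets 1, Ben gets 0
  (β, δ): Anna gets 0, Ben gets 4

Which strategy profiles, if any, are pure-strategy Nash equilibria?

(α, γ) and (β, δ)

(α, γ): Anna gets 2 ≥ 1 from β, and Ben gets 1 ≥ -4 from δ — Nash equilibrium.
(α, δ): Anna prefers β (0 > -3); Ben prefers γ (1 > -4) — not an equilibrium.
(β, γ): Anna prefers α (2 > 1); Ben prefers δ (4 > 0) — not an equilibrium.
(β, δ): Anna gets 0 ≥ -3 from α, and Ben gets 4 ≥ 0 from γ — Nash equilibrium.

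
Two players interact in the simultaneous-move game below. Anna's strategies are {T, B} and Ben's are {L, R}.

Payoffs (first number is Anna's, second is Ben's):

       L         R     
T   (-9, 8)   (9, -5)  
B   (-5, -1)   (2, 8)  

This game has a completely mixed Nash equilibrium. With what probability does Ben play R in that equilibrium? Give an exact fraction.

4/11

Let q be the probability that Ben plays L. In a completely mixed equilibrium, Anna must be indifferent between T and B.
Anna's expected payoff from T is −9q + 9(1−q); from B it is −5q + 2(1−q).
Setting these equal: −18q + 9 = −7q + 2, so q = 7/11.
Therefore Ben plays R with probability 1 − 7/11 = 4/11.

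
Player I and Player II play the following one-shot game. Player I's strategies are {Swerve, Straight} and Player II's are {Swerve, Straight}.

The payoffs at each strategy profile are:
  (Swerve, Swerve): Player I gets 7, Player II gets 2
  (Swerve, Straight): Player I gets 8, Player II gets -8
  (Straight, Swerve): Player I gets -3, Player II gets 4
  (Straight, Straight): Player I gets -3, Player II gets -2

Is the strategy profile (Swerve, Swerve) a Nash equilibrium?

At (Swerve, Swerve), Player I earns 7; switching to Straight would give -3, so Player I has no profitable deviation.
Player II earns 2; switching to Straight would give -8, so Player II has no profitable deviation.
Neither player can gain by a unilateral deviation, so this profile is a Nash equilibrium.

Yes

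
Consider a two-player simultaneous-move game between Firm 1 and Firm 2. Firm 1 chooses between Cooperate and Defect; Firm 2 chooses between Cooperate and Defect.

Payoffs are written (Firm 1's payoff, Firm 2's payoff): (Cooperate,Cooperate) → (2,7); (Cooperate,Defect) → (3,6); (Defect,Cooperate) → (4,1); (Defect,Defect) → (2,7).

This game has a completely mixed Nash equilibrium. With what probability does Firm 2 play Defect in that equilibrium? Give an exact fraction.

2/3

Let y be the probability that Firm 2 plays Cooperate. In a completely mixed equilibrium, Firm 1 must be indifferent between Cooperate and Defect.
Firm 1's expected payoff from Cooperate is 2y + 3(1−y); from Defect it is 4y + 2(1−y).
Setting these equal: −y + 3 = 2y + 2, so y = 1/3.
Therefore Firm 2 plays Defect with probability 1 − 1/3 = 2/3.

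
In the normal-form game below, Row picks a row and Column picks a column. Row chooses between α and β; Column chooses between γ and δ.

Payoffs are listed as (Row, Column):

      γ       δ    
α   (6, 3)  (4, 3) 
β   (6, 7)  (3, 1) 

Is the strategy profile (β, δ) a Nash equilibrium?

No

At (β, δ), Row earns 3; switching to α would give 4, so Row would deviate.
Column earns 1; switching to γ would give 7, so Column would deviate.
Since at least one player can profitably deviate, this is not a Nash equilibrium.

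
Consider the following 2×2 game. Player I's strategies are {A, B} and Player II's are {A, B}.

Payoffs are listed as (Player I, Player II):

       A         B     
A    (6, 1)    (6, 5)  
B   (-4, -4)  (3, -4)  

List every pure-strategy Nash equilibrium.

(A, B)

(A, A): Player II prefers B (5 > 1) — not an equilibrium.
(A, B): Player I gets 6 ≥ 3 from B, and Player II gets 5 ≥ 1 from A — Nash equilibrium.
(B, A): Player I prefers A (6 > -4) — not an equilibrium.
(B, B): Player I prefers A (6 > 3) — not an equilibrium.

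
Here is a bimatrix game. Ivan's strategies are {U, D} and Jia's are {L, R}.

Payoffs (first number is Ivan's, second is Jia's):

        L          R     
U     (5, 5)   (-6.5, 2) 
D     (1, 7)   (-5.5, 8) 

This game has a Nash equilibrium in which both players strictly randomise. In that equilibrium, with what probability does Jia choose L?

1/5

Let q be the probability that Jia plays L. In a completely mixed equilibrium, Ivan must be indifferent between U and D.
Ivan's expected payoff from U is 5q − 6.5(1−q); from D it is q − 5.5(1−q).
Setting these equal: 11.5q − 6.5 = 6.5q − 5.5, so q = 1/5.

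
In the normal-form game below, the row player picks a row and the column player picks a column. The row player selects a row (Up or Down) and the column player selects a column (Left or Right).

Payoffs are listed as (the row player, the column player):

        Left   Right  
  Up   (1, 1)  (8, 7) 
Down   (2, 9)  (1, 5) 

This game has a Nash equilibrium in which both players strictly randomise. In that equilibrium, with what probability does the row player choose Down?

Let p be the probability that the row player plays Up. In a completely mixed equilibrium, the column player must be indifferent between Left and Right.
The column player's expected payoff from Left is p + 9(1−p); from Right it is 7p + 5(1−p).
Setting these equal: −8p + 9 = 2p + 5, so p = 2/5.
Therefore the row player plays Down with probability 1 − 2/5 = 3/5.

3/5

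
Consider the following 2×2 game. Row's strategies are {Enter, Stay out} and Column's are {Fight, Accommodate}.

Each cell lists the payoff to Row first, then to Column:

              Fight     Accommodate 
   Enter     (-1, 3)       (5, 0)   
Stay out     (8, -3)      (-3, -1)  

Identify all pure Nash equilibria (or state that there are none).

none

(Enter, Fight): Row prefers Stay out (8 > -1) — not an equilibrium.
(Enter, Accommodate): Column prefers Fight (3 > 0) — not an equilibrium.
(Stay out, Fight): Column prefers Accommodate (-1 > -3) — not an equilibrium.
(Stay out, Accommodate): Row prefers Enter (5 > -3) — not an equilibrium.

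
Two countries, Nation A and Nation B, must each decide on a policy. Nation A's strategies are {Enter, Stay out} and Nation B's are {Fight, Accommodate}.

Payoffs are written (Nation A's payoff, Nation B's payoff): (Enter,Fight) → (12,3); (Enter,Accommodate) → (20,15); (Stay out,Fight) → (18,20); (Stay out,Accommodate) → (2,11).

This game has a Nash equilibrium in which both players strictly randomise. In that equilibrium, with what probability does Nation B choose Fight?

Let q be the probability that Nation B plays Fight. In a completely mixed equilibrium, Nation A must be indifferent between Enter and Stay out.
Nation A's expected payoff from Enter is 12q + 20(1−q); from Stay out it is 18q + 2(1−q).
Setting these equal: −8q + 20 = 16q + 2, so q = 3/4.

3/4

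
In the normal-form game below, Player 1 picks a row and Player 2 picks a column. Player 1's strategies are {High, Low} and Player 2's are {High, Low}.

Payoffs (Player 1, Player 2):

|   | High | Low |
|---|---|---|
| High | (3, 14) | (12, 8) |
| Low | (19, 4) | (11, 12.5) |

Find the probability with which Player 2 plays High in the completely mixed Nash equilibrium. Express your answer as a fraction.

1/17

Let q be the probability that Player 2 plays High. In a completely mixed equilibrium, Player 1 must be indifferent between High and Low.
Player 1's expected payoff from High is 3q + 12(1−q); from Low it is 19q + 11(1−q).
Setting these equal: −9q + 12 = 8q + 11, so q = 1/17.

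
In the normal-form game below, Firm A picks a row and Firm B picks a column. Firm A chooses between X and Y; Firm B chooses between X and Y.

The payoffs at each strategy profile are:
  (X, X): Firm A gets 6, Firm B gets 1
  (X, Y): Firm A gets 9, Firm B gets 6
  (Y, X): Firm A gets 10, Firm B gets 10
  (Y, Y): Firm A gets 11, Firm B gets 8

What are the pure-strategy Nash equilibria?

(Y, X)

(X, X): Firm A prefers Y (10 > 6); Firm B prefers Y (6 > 1) — not an equilibrium.
(X, Y): Firm A prefers Y (11 > 9) — not an equilibrium.
(Y, X): Firm A gets 10 ≥ 6 from X, and Firm B gets 10 ≥ 8 from Y — Nash equilibrium.
(Y, Y): Firm B prefers X (10 > 8) — not an equilibrium.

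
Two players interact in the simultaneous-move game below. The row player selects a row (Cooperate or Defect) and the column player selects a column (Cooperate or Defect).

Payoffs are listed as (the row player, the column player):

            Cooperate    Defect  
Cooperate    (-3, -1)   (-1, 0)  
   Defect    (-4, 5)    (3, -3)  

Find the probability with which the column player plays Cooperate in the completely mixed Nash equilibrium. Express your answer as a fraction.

Let c be the probability that the column player plays Cooperate. In a completely mixed equilibrium, the row player must be indifferent between Cooperate and Defect.
The row player's expected payoff from Cooperate is −3c − (1−c); from Defect it is −4c + 3(1−c).
Setting these equal: −2c − 1 = −7c + 3, so c = 4/5.

4/5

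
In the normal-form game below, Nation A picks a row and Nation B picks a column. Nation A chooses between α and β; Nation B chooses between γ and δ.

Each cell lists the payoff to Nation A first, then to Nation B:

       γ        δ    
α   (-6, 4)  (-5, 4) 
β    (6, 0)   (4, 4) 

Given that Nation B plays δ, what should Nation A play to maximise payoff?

β

Against δ, Nation A earns -5 from α and 4 from β.
So β is the best response.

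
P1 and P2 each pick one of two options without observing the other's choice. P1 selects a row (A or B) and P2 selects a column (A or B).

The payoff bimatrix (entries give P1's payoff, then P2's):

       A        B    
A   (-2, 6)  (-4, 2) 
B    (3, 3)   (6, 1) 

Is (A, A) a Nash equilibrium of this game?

No

At (A, A), P1 earns -2; switching to B would give 3, so P1 would deviate.
P2 earns 6; switching to B would give 2, so P2 has no profitable deviation.
Since at least one player can profitably deviate, this is not a Nash equilibrium.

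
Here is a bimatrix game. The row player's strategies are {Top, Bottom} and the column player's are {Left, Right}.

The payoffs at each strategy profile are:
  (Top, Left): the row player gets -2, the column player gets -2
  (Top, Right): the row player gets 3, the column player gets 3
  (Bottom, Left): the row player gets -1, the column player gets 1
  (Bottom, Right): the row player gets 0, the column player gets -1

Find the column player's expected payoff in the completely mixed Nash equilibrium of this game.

First find x, the probability the row player plays Top, from the column player's indifference between Left and Right: −2x + (1−x) = 3x − (1−x), giving x = 2/7.
Since the column player is indifferent in equilibrium, the column player's expected payoff equals the payoff from either column against (2/7, 5/7). Using Left: −2(2/7) + (5/7) = 1/7.

1/7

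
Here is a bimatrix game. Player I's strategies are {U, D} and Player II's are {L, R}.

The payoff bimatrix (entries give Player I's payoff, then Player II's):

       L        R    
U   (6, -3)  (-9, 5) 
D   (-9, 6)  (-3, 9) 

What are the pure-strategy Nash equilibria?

(D, R)

(U, L): Player II prefers R (5 > -3) — not an equilibrium.
(U, R): Player I prefers D (-3 > -9) — not an equilibrium.
(D, L): Player I prefers U (6 > -9); Player II prefers R (9 > 6) — not an equilibrium.
(D, R): Player I gets -3 ≥ -9 from U, and Player II gets 9 ≥ 6 from L — Nash equilibrium.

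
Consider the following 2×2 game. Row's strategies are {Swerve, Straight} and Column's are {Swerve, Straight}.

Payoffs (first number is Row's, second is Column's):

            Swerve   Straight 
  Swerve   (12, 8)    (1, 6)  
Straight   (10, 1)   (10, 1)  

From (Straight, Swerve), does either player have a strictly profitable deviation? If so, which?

Row

Row at (Straight, Swerve) earns 10; deviating to Swerve yields 12 — a strict improvement.
Column earns 1; deviating to Straight yields 1 — not better.
Only Row has a strictly profitable deviation.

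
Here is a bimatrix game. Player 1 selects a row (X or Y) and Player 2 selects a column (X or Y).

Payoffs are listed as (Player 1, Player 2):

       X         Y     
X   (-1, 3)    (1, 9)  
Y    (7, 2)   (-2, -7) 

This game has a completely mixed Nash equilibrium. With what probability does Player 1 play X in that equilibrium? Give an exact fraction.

3/5

Let p be the probability that Player 1 plays X. In a completely mixed equilibrium, Player 2 must be indifferent between X and Y.
Player 2's expected payoff from X is 3p + 2(1−p); from Y it is 9p − 7(1−p).
Setting these equal: p + 2 = 16p − 7, so p = 3/5.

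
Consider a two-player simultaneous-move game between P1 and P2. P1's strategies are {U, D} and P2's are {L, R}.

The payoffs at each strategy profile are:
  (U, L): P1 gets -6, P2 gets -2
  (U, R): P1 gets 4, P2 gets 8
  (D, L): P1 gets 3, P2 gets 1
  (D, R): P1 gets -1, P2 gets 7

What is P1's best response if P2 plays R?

U

Against R, P1 earns 4 from U and -1 from D.
So U is the best response.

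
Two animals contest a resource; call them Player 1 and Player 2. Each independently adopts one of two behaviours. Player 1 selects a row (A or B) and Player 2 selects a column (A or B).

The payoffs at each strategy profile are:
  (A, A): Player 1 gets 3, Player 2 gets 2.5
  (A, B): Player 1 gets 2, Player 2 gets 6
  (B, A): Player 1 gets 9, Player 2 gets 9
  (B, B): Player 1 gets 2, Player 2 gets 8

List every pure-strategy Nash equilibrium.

(A, B) and (B, A)

(A, A): Player 1 prefers B (9 > 3); Player 2 prefers B (6 > 2.5) — not an equilibrium.
(A, B): Player 1 gets 2 ≥ 2 from B, and Player 2 gets 6 ≥ 2.5 from A — Nash equilibrium.
(B, A): Player 1 gets 9 ≥ 3 from A, and Player 2 gets 9 ≥ 8 from B — Nash equilibrium.
(B, B): Player 2 prefers A (9 > 8) — not an equilibrium.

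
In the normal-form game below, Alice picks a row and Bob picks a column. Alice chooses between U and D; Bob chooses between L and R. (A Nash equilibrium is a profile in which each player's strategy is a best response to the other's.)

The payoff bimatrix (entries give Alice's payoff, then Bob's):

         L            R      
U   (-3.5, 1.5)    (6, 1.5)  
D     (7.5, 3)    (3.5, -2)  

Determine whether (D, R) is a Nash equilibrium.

At (D, R), Alice earns 3.5; switching to U would give 6, so Alice would deviate.
Bob earns -2; switching to L would give 3, so Bob would deviate.
Since at least one player can profitably deviate, this is not a Nash equilibrium.

No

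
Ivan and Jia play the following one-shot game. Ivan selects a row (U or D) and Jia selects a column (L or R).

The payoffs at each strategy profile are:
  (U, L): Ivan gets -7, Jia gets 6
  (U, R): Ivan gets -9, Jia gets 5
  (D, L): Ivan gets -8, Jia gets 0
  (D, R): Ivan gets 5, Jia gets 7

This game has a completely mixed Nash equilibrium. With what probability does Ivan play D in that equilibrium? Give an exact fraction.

Let x be the probability that Ivan plays U. In a completely mixed equilibrium, Jia must be indifferent between L and R.
Jia's expected payoff from L is 6x; from R it is 5x + 7(1−x).
Setting these equal: 6x = −2x + 7, so x = 7/8.
Therefore Ivan plays D with probability 1 − 7/8 = 1/8.

1/8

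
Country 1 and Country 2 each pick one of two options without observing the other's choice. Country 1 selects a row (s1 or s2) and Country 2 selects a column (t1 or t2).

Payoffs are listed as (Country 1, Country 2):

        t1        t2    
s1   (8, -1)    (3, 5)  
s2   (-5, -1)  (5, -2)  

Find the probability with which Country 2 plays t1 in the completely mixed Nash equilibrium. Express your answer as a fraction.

Let y be the probability that Country 2 plays t1. In a completely mixed equilibrium, Country 1 must be indifferent between s1 and s2.
Country 1's expected payoff from s1 is 8y + 3(1−y); from s2 it is −5y + 5(1−y).
Setting these equal: 5y + 3 = −10y + 5, so y = 2/15.

2/15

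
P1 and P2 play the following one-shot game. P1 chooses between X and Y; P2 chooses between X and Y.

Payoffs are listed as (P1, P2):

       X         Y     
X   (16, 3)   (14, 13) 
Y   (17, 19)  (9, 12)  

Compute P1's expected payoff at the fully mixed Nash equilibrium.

First find y, the probability P2 plays X, from P1's indifference between X and Y: 16y + 14(1−y) = 17y + 9(1−y), giving y = 5/6.
Since P1 is indifferent in equilibrium, P1's expected payoff equals the payoff from either row against (5/6, 1/6). Using X: 16(5/6) + 14(1/6) = 47/3.

47/3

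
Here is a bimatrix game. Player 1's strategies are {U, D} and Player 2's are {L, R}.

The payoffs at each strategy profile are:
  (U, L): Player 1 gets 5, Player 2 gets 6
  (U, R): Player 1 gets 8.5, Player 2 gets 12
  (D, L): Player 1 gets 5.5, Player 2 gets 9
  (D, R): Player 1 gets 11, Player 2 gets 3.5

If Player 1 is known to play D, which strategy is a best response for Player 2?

Against D, Player 2 earns 9 from L and 3.5 from R.
So L is the best response.

L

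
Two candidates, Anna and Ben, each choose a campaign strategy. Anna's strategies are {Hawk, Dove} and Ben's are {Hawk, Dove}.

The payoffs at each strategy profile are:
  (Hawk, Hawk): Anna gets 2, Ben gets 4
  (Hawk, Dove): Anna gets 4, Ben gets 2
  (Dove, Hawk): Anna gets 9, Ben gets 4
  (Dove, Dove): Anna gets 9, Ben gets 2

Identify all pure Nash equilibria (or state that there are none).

(Dove, Hawk)

(Hawk, Hawk): Anna prefers Dove (9 > 2) — not an equilibrium.
(Hawk, Dove): Anna prefers Dove (9 > 4); Ben prefers Hawk (4 > 2) — not an equilibrium.
(Dove, Hawk): Anna gets 9 ≥ 2 from Hawk, and Ben gets 4 ≥ 2 from Dove — Nash equilibrium.
(Dove, Dove): Ben prefers Hawk (4 > 2) — not an equilibrium.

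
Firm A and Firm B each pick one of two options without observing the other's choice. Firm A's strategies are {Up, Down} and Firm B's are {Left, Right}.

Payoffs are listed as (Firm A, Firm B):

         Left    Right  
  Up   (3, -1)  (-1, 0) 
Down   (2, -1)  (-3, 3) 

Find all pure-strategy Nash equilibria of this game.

(Up, Right)

(Up, Left): Firm B prefers Right (0 > -1) — not an equilibrium.
(Up, Right): Firm A gets -1 ≥ -3 from Down, and Firm B gets 0 ≥ -1 from Left — Nash equilibrium.
(Down, Left): Firm A prefers Up (3 > 2); Firm B prefers Right (3 > -1) — not an equilibrium.
(Down, Right): Firm A prefers Up (-1 > -3) — not an equilibrium.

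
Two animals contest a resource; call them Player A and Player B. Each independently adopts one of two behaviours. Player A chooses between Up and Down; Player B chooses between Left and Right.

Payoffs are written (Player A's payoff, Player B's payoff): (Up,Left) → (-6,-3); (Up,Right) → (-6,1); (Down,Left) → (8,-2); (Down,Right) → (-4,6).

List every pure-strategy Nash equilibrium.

(Down, Right)

(Up, Left): Player A prefers Down (8 > -6); Player B prefers Right (1 > -3) — not an equilibrium.
(Up, Right): Player A prefers Down (-4 > -6) — not an equilibrium.
(Down, Left): Player B prefers Right (6 > -2) — not an equilibrium.
(Down, Right): Player A gets -4 ≥ -6 from Up, and Player B gets 6 ≥ -2 from Left — Nash equilibrium.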